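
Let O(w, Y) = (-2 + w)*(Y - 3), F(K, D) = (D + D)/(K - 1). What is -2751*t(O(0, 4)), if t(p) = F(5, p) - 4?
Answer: 13755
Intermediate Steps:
F(K, D) = 2*D/(-1 + K) (F(K, D) = (2*D)/(-1 + K) = 2*D/(-1 + K))
O(w, Y) = (-3 + Y)*(-2 + w) (O(w, Y) = (-2 + w)*(-3 + Y) = (-3 + Y)*(-2 + w))
t(p) = -4 + p/2 (t(p) = 2*p/(-1 + 5) - 4 = 2*p/4 - 4 = 2*p*(¼) - 4 = p/2 - 4 = -4 + p/2)
-2751*t(O(0, 4)) = -2751*(-4 + (6 - 3*0 - 2*4 + 4*0)/2) = -2751*(-4 + (6 + 0 - 8 + 0)/2) = -2751*(-4 + (½)*(-2)) = -2751*(-4 - 1) = -2751*(-5) = 13755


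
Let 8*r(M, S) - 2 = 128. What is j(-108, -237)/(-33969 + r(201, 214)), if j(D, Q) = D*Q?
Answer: -102384/135811 ≈ -0.75387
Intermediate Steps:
r(M, S) = 65/4 (r(M, S) = 1/4 + (1/8)*128 = 1/4 + 16 = 65/4)
j(-108, -237)/(-33969 + r(201, 214)) = (-108*(-237))/(-33969 + 65/4) = 25596/(-135811/4) = 25596*(-4/135811) = -102384/135811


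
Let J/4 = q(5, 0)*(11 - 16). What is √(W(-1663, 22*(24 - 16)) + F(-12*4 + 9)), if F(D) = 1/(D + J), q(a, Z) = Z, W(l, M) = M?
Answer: √267657/39 ≈ 13.266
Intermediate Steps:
J = 0 (J = 4*(0*(11 - 16)) = 4*(0*(-5)) = 4*0 = 0)
F(D) = 1/D (F(D) = 1/(D + 0) = 1/D)
√(W(-1663, 22*(24 - 16)) + F(-12*4 + 9)) = √(22*(24 - 16) + 1/(-12*4 + 9)) = √(22*8 + 1/(-48 + 9)) = √(176 + 1/(-39)) = √(176 - 1/39) = √(6863/39) = √267657/39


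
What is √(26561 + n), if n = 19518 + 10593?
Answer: 4*√3542 ≈ 238.06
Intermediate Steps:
n = 30111
√(26561 + n) = √(26561 + 30111) = √56672 = 4*√3542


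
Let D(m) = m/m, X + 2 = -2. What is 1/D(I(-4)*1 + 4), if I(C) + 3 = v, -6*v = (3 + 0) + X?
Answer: 1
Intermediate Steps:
X = -4 (X = -2 - 2 = -4)
v = ⅙ (v = -((3 + 0) - 4)/6 = -(3 - 4)/6 = -⅙*(-1) = ⅙ ≈ 0.16667)
I(C) = -17/6 (I(C) = -3 + ⅙ = -17/6)
D(m) = 1
1/D(I(-4)*1 + 4) = 1/1 = 1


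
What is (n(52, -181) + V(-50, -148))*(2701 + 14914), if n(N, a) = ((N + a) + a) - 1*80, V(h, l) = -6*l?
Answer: 8772270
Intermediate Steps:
n(N, a) = -80 + N + 2*a (n(N, a) = (N + 2*a) - 80 = -80 + N + 2*a)
(n(52, -181) + V(-50, -148))*(2701 + 14914) = ((-80 + 52 + 2*(-181)) - 6*(-148))*(2701 + 14914) = ((-80 + 52 - 362) + 888)*17615 = (-390 + 888)*17615 = 498*17615 = 8772270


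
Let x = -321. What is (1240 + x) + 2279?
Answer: 3198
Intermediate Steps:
(1240 + x) + 2279 = (1240 - 321) + 2279 = 919 + 2279 = 3198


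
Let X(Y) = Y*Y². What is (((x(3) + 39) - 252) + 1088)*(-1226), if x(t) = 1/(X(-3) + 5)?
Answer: -11799637/11 ≈ -1.0727e+6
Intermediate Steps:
X(Y) = Y³
x(t) = -1/22 (x(t) = 1/((-3)³ + 5) = 1/(-27 + 5) = 1/(-22) = -1/22)
(((x(3) + 39) - 252) + 1088)*(-1226) = (((-1/22 + 39) - 252) + 1088)*(-1226) = ((857/22 - 252) + 1088)*(-1226) = (-4687/22 + 1088)*(-1226) = (19249/22)*(-1226) = -11799637/11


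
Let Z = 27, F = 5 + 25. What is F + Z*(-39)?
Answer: -1023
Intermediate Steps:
F = 30
F + Z*(-39) = 30 + 27*(-39) = 30 - 1053 = -1023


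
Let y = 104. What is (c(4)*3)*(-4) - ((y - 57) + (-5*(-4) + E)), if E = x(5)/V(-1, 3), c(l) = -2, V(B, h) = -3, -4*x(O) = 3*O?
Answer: -177/4 ≈ -44.250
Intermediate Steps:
x(O) = -3*O/4
E = 5/4 (E = -¾*5/(-3) = -15/4*(-⅓) = 5/4 ≈ 1.2500)
(c(4)*3)*(-4) - ((y - 57) + (-5*(-4) + E)) = -2*3*(-4) - ((104 - 57) + (-5*(-4) + 5/4)) = -6*(-4) - (47 + (20 + 5/4)) = 24 - (47 + 85/4) = 24 - 1*273/4 = 24 - 273/4 = -177/4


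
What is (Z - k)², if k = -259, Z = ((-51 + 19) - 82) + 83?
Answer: 51984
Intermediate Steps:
Z = -31 (Z = (-32 - 82) + 83 = -114 + 83 = -31)
(Z - k)² = (-31 - 1*(-259))² = (-31 + 259)² = 228² = 51984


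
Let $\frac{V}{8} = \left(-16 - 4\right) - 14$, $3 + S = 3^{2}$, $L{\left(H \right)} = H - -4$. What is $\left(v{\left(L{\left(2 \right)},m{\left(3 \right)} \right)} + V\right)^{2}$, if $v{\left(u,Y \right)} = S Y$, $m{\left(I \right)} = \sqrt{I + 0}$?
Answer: $74092 - 3264 \sqrt{3} \approx 68439.0$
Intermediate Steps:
$m{\left(I \right)} = \sqrt{I}$
$L{\left(H \right)} = 4 + H$ ($L{\left(H \right)} = H + 4 = 4 + H$)
$S = 6$ ($S = -3 + 3^{2} = -3 + 9 = 6$)
$v{\left(u,Y \right)} = 6 Y$
$V = -272$ ($V = 8 \left(\left(-16 - 4\right) - 14\right) = 8 \left(-20 - 14\right) = 8 \left(-34\right) = -272$)
$\left(v{\left(L{\left(2 \right)},m{\left(3 \right)} \right)} + V\right)^{2} = \left(6 \sqrt{3} - 272\right)^{2} = \left(-272 + 6 \sqrt{3}\right)^{2}$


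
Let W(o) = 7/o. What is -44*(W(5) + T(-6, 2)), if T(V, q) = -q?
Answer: 132/5 ≈ 26.400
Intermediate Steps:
-44*(W(5) + T(-6, 2)) = -44*(7/5 - 1*2) = -44*(7*(⅕) - 2) = -44*(7/5 - 2) = -44*(-⅗) = 132/5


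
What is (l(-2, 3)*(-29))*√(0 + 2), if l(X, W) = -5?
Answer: 145*√2 ≈ 205.06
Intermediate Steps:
(l(-2, 3)*(-29))*√(0 + 2) = (-5*(-29))*√(0 + 2) = 145*√2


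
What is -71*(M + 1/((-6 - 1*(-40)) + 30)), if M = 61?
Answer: -277255/64 ≈ -4332.1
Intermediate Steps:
-71*(M + 1/((-6 - 1*(-40)) + 30)) = -71*(61 + 1/((-6 - 1*(-40)) + 30)) = -71*(61 + 1/((-6 + 40) + 30)) = -71*(61 + 1/(34 + 30)) = -71*(61 + 1/64) = -71*3905/64 = -277255/64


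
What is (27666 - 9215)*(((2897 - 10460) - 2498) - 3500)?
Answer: -250214011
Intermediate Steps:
(27666 - 9215)*(((2897 - 10460) - 2498) - 3500) = 18451*((-7563 - 2498) - 3500) = 18451*(-10061 - 3500) = 18451*(-13561) = -250214011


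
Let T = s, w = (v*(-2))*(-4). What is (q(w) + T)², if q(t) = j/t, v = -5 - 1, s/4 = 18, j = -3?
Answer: 1329409/256 ≈ 5193.0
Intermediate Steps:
s = 72 (s = 4*18 = 72)
v = -6
w = -48 (w = -6*(-2)*(-4) = 12*(-4) = -48)
q(t) = -3/t
T = 72
(q(w) + T)² = (-3/(-48) + 72)² = (-3*(-1/48) + 72)² = (1/16 + 72)² = (1153/16)² = 1329409/256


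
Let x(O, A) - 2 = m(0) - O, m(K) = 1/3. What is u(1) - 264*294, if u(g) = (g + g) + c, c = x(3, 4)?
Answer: -232844/3 ≈ -77615.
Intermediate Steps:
m(K) = 1/3 (m(K) = 1*(1/3) = 1/3)
x(O, A) = 7/3 - O (x(O, A) = 2 + (1/3 - O) = 7/3 - O)
c = -2/3 (c = 7/3 - 1*3 = 7/3 - 3 = -2/3 ≈ -0.66667)
u(g) = -2/3 + 2*g (u(g) = (g + g) - 2/3 = 2*g - 2/3 = -2/3 + 2*g)
u(1) - 264*294 = (-2/3 + 2*1) - 264*294 = (-2/3 + 2) - 77616 = 4/3 - 77616 = -232844/3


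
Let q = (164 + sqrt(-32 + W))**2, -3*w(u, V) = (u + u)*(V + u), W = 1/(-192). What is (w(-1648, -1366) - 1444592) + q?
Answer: -907988993/192 + 41*I*sqrt(18435)/3 ≈ -4.7291e+6 + 1855.6*I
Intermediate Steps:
W = -1/192 ≈ -0.0052083
w(u, V) = -2*u*(V + u)/3 (w(u, V) = -(u + u)*(V + u)/3 = -2*u*(V + u)/3)
q = (164 + I*sqrt(18435)/24)**2 (q = (164 + sqrt(-32 - 1/192))**2 = (164 + sqrt(-6145/192))**2 = (164 + I*sqrt(18435)/24)**2 ≈ 26864.0 + 1855.6*I)
(w(-1648, -1366) - 1444592) + q = (-2/3*(-1648)*(-1366 - 1648) - 1444592) + (3936 + I*sqrt(18435))**2/576 = (-2/3*(-1648)*(-3014) - 1444592) + (3936 + I*sqrt(18435))**2/576 = (-9934144/3 - 1444592) + (3936 + I*sqrt(18435))**2/576 = -14267920/3 + (3936 + I*sqrt(18435))**2/576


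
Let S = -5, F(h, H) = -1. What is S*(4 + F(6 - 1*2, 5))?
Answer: -15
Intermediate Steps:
S*(4 + F(6 - 1*2, 5)) = -5*(4 - 1) = -5*3 = -15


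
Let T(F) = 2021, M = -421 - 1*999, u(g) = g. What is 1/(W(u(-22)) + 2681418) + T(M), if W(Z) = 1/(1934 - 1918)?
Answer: 86706334485/42902689 ≈ 2021.0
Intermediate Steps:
M = -1420 (M = -421 - 999 = -1420)
W(Z) = 1/16
1/(W(u(-22)) + 2681418) + T(M) = 1/(1/16 + 2681418) + 2021 = 1/(42902689/16) + 2021 = 16/42902689 + 2021 = 86706334485/42902689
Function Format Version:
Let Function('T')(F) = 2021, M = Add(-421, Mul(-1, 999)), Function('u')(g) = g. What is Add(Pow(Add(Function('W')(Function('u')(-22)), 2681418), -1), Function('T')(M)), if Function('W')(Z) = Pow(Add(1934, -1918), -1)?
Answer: Rational(86706334485, 42902689) ≈ 2021.0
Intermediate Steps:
M = -1420 (M = Add(-421, -999) = -1420)
Function('W')(Z) = Rational(1, 16) (Function('W')(Z) = Pow(16, -1) = Rational(1, 16))
Add(Pow(Add(Function('W')(Function('u')(-22)), 2681418), -1), Function('T')(M)) = Add(Pow(Add(Rational(1, 16), 2681418), -1), 2021) = Add(Pow(Rational(42902689, 16), -1), 2021) = Add(Rational(16, 42902689), 2021) = Rational(86706334485, 42902689)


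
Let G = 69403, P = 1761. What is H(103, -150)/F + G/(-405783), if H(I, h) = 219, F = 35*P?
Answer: -199466068/1190973105 ≈ -0.16748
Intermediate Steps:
F = 61635 (F = 35*1761 = 61635)
H(103, -150)/F + G/(-405783) = 219/61635 + 69403/(-405783) = 219*(1/61635) + 69403*(-1/405783) = 73/20545 - 69403/405783 = -199466068/1190973105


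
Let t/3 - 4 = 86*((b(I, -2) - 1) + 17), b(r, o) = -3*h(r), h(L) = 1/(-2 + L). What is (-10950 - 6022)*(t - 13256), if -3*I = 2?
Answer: 149790629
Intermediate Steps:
I = -⅔ (I = -⅓*2 = -⅔ ≈ -0.66667)
b(r, o) = -3/(-2 + r)
t = 17721/4 (t = 12 + 3*(86*((-3/(-2 - ⅔) - 1) + 17)) = 12 + 3*(86*((-3/(-8/3) - 1) + 17)) = 12 + 3*(86*((-3*(-3/8) - 1) + 17)) = 12 + 3*(86*((9/8 - 1) + 17)) = 12 + 3*(86*(⅛ + 17)) = 12 + 3*(86*(137/8)) = 12 + 3*(5891/4) = 12 + 17673/4 = 17721/4 ≈ 4430.3)
(-10950 - 6022)*(t - 13256) = (-10950 - 6022)*(17721/4 - 13256) = -16972*(-35303/4) = 149790629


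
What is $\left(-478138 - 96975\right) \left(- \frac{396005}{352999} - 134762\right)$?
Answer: $\frac{27358842715663459}{352999} \approx 7.7504 \cdot 10^{10}$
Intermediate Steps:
$\left(-478138 - 96975\right) \left(- \frac{396005}{352999} - 134762\right) = - 575113 \left(\left(-396005\right) \frac{1}{352999} - 134762\right) = - 575113 \left(- \frac{396005}{352999} - 134762\right) = \left(-575113\right) \left(- \frac{47571247243}{352999}\right) = \frac{27358842715663459}{352999}$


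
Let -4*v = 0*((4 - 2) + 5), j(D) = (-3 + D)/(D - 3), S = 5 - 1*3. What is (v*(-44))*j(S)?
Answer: 0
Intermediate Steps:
S = 2 (S = 5 - 3 = 2)
j(D) = 1 (j(D) = (-3 + D)/(-3 + D) = 1)
v = 0 (v = -0*((4 - 2) + 5) = -0*(2 + 5) = -0*7 = -1/4*0 = 0)
(v*(-44))*j(S) = (0*(-44))*1 = 0*1 = 0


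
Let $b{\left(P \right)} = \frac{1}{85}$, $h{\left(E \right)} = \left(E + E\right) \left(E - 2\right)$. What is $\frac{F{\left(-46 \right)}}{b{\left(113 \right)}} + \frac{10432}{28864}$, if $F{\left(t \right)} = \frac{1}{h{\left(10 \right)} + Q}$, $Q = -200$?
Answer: $- \frac{6363}{3608} \approx -1.7636$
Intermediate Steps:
$h{\left(E \right)} = 2 E \left(-2 + E\right)$
$b{\left(P \right)} = \frac{1}{85}$
$F{\left(t \right)} = - \frac{1}{40}$ ($F{\left(t \right)} = \frac{1}{2 \cdot 10 \left(-2 + 10\right) - 200} = \frac{1}{2 \cdot 10 \cdot 8 - 200} = \frac{1}{160 - 200} = \frac{1}{-40} = - \frac{1}{40}$)
$\frac{F{\left(-46 \right)}}{b{\left(113 \right)}} + \frac{10432}{28864} = - \frac{\frac{1}{\frac{1}{85}}}{40} + \frac{10432}{28864} = \left(- \frac{1}{40}\right) 85 + 10432 \cdot \frac{1}{28864} = - \frac{17}{8} + \frac{163}{451} = - \frac{6363}{3608}$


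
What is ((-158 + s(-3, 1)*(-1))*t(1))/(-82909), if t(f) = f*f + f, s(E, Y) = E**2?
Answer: 334/82909 ≈ 0.0040285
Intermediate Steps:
t(f) = f + f**2 (t(f) = f**2 + f = f + f**2)
((-158 + s(-3, 1)*(-1))*t(1))/(-82909) = ((-158 + (-3)**2*(-1))*(1*(1 + 1)))/(-82909) = ((-158 + 9*(-1))*(1*2))*(-1/82909) = ((-158 - 9)*2)*(-1/82909) = -167*2*(-1/82909) = -334*(-1/82909) = 334/82909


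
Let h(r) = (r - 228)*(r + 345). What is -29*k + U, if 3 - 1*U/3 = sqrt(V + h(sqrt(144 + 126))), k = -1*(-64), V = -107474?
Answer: -1847 - 3*I*sqrt(185864 - 351*sqrt(30)) ≈ -1847.0 - 1286.7*I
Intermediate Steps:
k = 64
h(r) = (-228 + r)*(345 + r)
U = 9 - 3*sqrt(-185864 + 351*sqrt(30)) (U = 9 - 3*sqrt(-107474 + (-78660 + (sqrt(144 + 126))**2 + 117*sqrt(144 + 126))) = 9 - 3*sqrt(-107474 + (-78660 + (sqrt(270))**2 + 117*sqrt(270))) = 9 - 3*sqrt(-107474 + (-78660 + (3*sqrt(30))**2 + 117*(3*sqrt(30)))) = 9 - 3*sqrt(-107474 + (-78660 + 270 + 351*sqrt(30))) = 9 - 3*sqrt(-107474 + (-78390 + 351*sqrt(30))) = 9 - 3*sqrt(-185864 + 351*sqrt(30)) ≈ 9.0 - 1286.7*I)
-29*k + U = -29*64 + (9 - 3*sqrt(-185864 + 351*sqrt(30))) = -1856 + (9 - 3*sqrt(-185864 + 351*sqrt(30))) = -1847 - 3*sqrt(-185864 + 351*sqrt(30))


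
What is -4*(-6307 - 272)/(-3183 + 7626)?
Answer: 8772/1481 ≈ 5.9230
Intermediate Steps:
-4*(-6307 - 272)/(-3183 + 7626) = -(-26316)/4443 = -4*(-2193/1481) = 8772/1481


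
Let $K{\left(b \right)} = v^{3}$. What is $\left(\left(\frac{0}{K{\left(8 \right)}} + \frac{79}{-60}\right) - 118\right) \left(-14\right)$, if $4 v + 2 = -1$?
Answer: $\frac{50113}{30} \approx 1670.4$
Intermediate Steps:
$v = - \frac{3}{4}$ ($v = - \frac{1}{2} + \frac{1}{4} \left(-1\right) = - \frac{1}{2} - \frac{1}{4} = - \frac{3}{4} \approx -0.75$)
$K{\left(b \right)} = - \frac{27}{64}$ ($K{\left(b \right)} = \left(- \frac{3}{4}\right)^{3} = - \frac{27}{64}$)
$\left(\left(\frac{0}{K{\left(8 \right)}} + \frac{79}{-60}\right) - 118\right) \left(-14\right) = \left(\left(\frac{0}{- \frac{27}{64}} + \frac{79}{-60}\right) - 118\right) \left(-14\right) = \left(\left(0 \left(- \frac{64}{27}\right) + 79 \left(- \frac{1}{60}\right)\right) - 118\right) \left(-14\right) = \left(\left(0 - \frac{79}{60}\right) - 118\right) \left(-14\right) = \left(- \frac{79}{60} - 118\right) \left(-14\right) = \left(- \frac{7159}{60}\right) \left(-14\right) = \frac{50113}{30}$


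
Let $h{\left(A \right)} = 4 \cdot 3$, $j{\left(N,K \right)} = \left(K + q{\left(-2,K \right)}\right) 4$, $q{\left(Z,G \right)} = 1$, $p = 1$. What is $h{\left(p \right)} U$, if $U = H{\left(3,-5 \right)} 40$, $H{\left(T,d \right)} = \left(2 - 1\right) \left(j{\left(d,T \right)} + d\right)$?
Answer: $5280$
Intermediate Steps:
$j{\left(N,K \right)} = 4 + 4 K$ ($j{\left(N,K \right)} = \left(K + 1\right) 4 = \left(1 + K\right) 4 = 4 + 4 K$)
$H{\left(T,d \right)} = 4 + d + 4 T$ ($H{\left(T,d \right)} = \left(2 - 1\right) \left(\left(4 + 4 T\right) + d\right) = 1 \left(4 + d + 4 T\right) = 4 + d + 4 T$)
$h{\left(A \right)} = 12$
$U = 440$ ($U = \left(4 - 5 + 4 \cdot 3\right) 40 = \left(4 - 5 + 12\right) 40 = 11 \cdot 40 = 440$)
$h{\left(p \right)} U = 12 \cdot 440 = 5280$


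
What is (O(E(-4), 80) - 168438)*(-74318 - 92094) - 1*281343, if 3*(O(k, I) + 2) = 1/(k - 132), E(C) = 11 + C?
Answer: 10511308642787/375 ≈ 2.8030e+10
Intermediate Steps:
O(k, I) = -2 + 1/(3*(-132 + k)) (O(k, I) = -2 + 1/(3*(k - 132)) = -2 + 1/(3*(-132 + k)))
(O(E(-4), 80) - 168438)*(-74318 - 92094) - 1*281343 = ((793 - 6*(11 - 4))/(3*(-132 + (11 - 4))) - 168438)*(-74318 - 92094) - 1*281343 = ((793 - 6*7)/(3*(-132 + 7)) - 168438)*(-166412) - 281343 = ((⅓)*(793 - 42)/(-125) - 168438)*(-166412) - 281343 = ((⅓)*(-1/125)*751 - 168438)*(-166412) - 281343 = (-751/375 - 168438)*(-166412) - 281343 = -63165001/375*(-166412) - 281343 = 10511414146412/375 - 281343 = 10511308642787/375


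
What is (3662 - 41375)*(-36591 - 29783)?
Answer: 2503162662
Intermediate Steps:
(3662 - 41375)*(-36591 - 29783) = -37713*(-66374) = 2503162662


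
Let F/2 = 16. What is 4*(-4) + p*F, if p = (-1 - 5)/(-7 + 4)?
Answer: 48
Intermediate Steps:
F = 32 (F = 2*16 = 32)
p = 2 (p = -6/(-3) = -6*(-1/3) = 2)
4*(-4) + p*F = 4*(-4) + 2*32 = -16 + 64 = 48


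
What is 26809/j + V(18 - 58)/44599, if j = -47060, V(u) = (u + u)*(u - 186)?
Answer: -344809791/2098828940 ≈ -0.16429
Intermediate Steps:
V(u) = 2*u*(-186 + u) (V(u) = (2*u)*(-186 + u) = 2*u*(-186 + u))
26809/j + V(18 - 58)/44599 = 26809/(-47060) + (2*(18 - 58)*(-186 + (18 - 58)))/44599 = 26809*(-1/47060) + (2*(-40)*(-186 - 40))*(1/44599) = -26809/47060 + (2*(-40)*(-226))*(1/44599) = -26809/47060 + 18080*(1/44599) = -26809/47060 + 18080/44599 = -344809791/2098828940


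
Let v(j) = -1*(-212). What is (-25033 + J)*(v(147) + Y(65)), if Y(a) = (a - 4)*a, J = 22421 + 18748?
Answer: 67400072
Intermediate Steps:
J = 41169
Y(a) = a*(-4 + a) (Y(a) = (-4 + a)*a = a*(-4 + a))
v(j) = 212
(-25033 + J)*(v(147) + Y(65)) = (-25033 + 41169)*(212 + 65*(-4 + 65)) = 16136*(212 + 65*61) = 16136*(212 + 3965) = 16136*4177 = 67400072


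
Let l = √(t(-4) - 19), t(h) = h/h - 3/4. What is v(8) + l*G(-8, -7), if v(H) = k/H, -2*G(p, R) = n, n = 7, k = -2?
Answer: -¼ - 35*I*√3/4 ≈ -0.25 - 15.155*I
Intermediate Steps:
G(p, R) = -7/2 (G(p, R) = -½*7 = -7/2)
t(h) = ¼ (t(h) = 1 - 3*¼ = 1 - ¾ = ¼)
l = 5*I*√3/2 (l = √(¼ - 19) = √(-75/4) = 5*I*√3/2 ≈ 4.3301*I)
v(H) = -2/H
v(8) + l*G(-8, -7) = -2/8 + (5*I*√3/2)*(-7/2) = -2*⅛ - 35*I*√3/4 = -¼ - 35*I*√3/4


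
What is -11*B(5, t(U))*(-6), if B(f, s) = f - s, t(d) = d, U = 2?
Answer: 198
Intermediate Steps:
-11*B(5, t(U))*(-6) = -11*(5 - 1*2)*(-6) = -11*(5 - 2)*(-6) = -11*3*(-6) = -33*(-6) = 198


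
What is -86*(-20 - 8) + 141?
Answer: 2549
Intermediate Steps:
-86*(-20 - 8) + 141 = -86*(-28) + 141 = 2408 + 141 = 2549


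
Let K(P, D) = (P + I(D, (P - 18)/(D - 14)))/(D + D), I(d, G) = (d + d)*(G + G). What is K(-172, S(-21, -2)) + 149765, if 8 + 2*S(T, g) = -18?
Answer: 52574777/351 ≈ 1.4979e+5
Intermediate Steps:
S(T, g) = -13 (S(T, g) = -4 + (½)*(-18) = -4 - 9 = -13)
I(d, G) = 4*G*d (I(d, G) = (2*d)*(2*G) = 4*G*d)
K(P, D) = (P + 4*D*(-18 + P)/(-14 + D))/(2*D) (K(P, D) = (P + 4*((P - 18)/(D - 14))*D)/(D + D) = (P + 4*((-18 + P)/(-14 + D))*D)/((2*D)) = (P + 4*((-18 + P)/(-14 + D))*D)*(1/(2*D)) = (P + 4*D*(-18 + P)/(-14 + D))*(1/(2*D)) = (P + 4*D*(-18 + P)/(-14 + D))/(2*D))
K(-172, S(-21, -2)) + 149765 = (½)*(-172*(-14 - 13) + 4*(-13)*(-18 - 172))/(-13*(-14 - 13)) + 149765 = (½)*(-1/13)*(-172*(-27) + 4*(-13)*(-190))/(-27) + 149765 = (½)*(-1/13)*(-1/27)*(4644 + 9880) + 149765 = (½)*(-1/13)*(-1/27)*14524 + 149765 = 7262/351 + 149765 = 52574777/351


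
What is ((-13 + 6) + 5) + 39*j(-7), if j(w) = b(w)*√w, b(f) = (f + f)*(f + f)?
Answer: -2 + 7644*I*√7 ≈ -2.0 + 20224.0*I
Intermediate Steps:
b(f) = 4*f² (b(f) = (2*f)*(2*f) = 4*f²)
j(w) = 4*w^(5/2) (j(w) = (4*w²)*√w = 4*w^(5/2))
((-13 + 6) + 5) + 39*j(-7) = ((-13 + 6) + 5) + 39*(4*(-7)^(5/2)) = (-7 + 5) + 39*(4*(49*I*√7)) = -2 + 39*(196*I*√7) = -2 + 7644*I*√7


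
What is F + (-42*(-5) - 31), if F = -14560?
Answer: -14381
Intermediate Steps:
F + (-42*(-5) - 31) = -14560 + (-42*(-5) - 31) = -14560 + (210 - 31) = -14560 + 179 = -14381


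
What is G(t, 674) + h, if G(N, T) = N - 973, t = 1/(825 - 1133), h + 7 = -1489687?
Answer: -459125437/308 ≈ -1.4907e+6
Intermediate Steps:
h = -1489694 (h = -7 - 1489687 = -1489694)
t = -1/308 (t = 1/(-308) = -1/308 ≈ -0.0032468)
G(N, T) = -973 + N
G(t, 674) + h = (-973 - 1/308) - 1489694 = -299685/308 - 1489694 = -459125437/308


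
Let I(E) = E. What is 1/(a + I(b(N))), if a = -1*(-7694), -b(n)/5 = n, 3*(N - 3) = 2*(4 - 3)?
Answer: 3/23027 ≈ 0.00013028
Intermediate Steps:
N = 11/3 (N = 3 + (2*(4 - 3))/3 = 3 + (2*1)/3 = 3 + (⅓)*2 = 3 + ⅔ = 11/3 ≈ 3.6667)
b(n) = -5*n
a = 7694
1/(a + I(b(N))) = 1/(7694 - 5*11/3) = 1/(7694 - 55/3) = 1/(23027/3) = 3/23027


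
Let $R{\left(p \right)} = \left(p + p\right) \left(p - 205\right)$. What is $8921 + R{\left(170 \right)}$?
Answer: $-2979$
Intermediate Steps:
$R{\left(p \right)} = 2 p \left(-205 + p\right)$
$8921 + R{\left(170 \right)} = 8921 + 2 \cdot 170 \left(-205 + 170\right) = 8921 + 2 \cdot 170 \left(-35\right) = 8921 - 11900 = -2979$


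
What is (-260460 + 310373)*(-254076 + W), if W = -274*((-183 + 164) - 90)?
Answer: -11190993730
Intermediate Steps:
W = 29866 (W = -274*(-19 - 90) = -274*(-109) = 29866)
(-260460 + 310373)*(-254076 + W) = (-260460 + 310373)*(-254076 + 29866) = 49913*(-224210) = -11190993730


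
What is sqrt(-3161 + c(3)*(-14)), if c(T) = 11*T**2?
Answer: I*sqrt(4547) ≈ 67.431*I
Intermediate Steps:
sqrt(-3161 + c(3)*(-14)) = sqrt(-3161 + (11*3**2)*(-14)) = sqrt(-3161 + (11*9)*(-14)) = sqrt(-3161 + 99*(-14)) = sqrt(-3161 - 1386) = sqrt(-4547) = I*sqrt(4547)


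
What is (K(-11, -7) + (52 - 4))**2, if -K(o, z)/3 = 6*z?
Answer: 30276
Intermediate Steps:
K(o, z) = -18*z
(K(-11, -7) + (52 - 4))**2 = (-18*(-7) + (52 - 4))**2 = (126 + 48)**2 = 174**2 = 30276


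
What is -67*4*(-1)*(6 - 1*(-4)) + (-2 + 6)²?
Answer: 2696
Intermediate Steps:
-67*4*(-1)*(6 - 1*(-4)) + (-2 + 6)² = -(-268)*(6 + 4) + 4² = -(-268)*10 + 16 = -67*(-40) + 16 = 2680 + 16 = 2696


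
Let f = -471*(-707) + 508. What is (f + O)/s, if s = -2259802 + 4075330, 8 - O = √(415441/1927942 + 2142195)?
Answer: 111171/605176 - √7962454689405136402/3500232683376 ≈ 0.18289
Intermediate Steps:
f = 333505 (f = 332997 + 508 = 333505)
O = 8 - √7962454689405136402/1927942 (O = 8 - √(415441/1927942 + 2142195) = 8 - √(4130028128131/1927942) = 8 - √7962454689405136402/1927942 ≈ -1455.6)
s = 1815528
(f + O)/s = (333505 + (8 - √7962454689405136402/1927942))/1815528 = (333513 - √7962454689405136402/1927942)*(1/1815528) = 111171/605176 - √7962454689405136402/3500232683376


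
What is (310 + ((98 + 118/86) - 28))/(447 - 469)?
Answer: -16399/946 ≈ -17.335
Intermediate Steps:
(310 + ((98 + 118/86) - 28))/(447 - 469) = (310 + ((98 + 118*(1/86)) - 28))/(-22) = (310 + ((98 + 59/43) - 28))*(-1/22) = (310 + (4273/43 - 28))*(-1/22) = (310 + 3069/43)*(-1/22) = (16399/43)*(-1/22) = -16399/946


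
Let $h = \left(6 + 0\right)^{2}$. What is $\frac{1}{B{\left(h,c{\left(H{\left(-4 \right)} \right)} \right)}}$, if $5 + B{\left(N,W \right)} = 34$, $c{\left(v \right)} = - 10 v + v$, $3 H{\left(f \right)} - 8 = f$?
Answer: $\frac{1}{29} \approx 0.034483$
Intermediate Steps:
$H{\left(f \right)} = \frac{8}{3} + \frac{f}{3}$
$c{\left(v \right)} = - 9 v$
$h = 36$ ($h = 6^{2} = 36$)
$B{\left(N,W \right)} = 29$ ($B{\left(N,W \right)} = -5 + 34 = 29$)
$\frac{1}{B{\left(h,c{\left(H{\left(-4 \right)} \right)} \right)}} = \frac{1}{29}$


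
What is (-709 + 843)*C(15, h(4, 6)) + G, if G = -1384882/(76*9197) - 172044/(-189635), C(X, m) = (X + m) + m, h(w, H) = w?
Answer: 12011040030257/3898516330 ≈ 3080.9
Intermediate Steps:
C(X, m) = X + 2*m
G = -4187298803/3898516330 (G = -1384882/698972 - 172044*(-1/189635) = -1384882*1/698972 + 172044/189635 = -692441/349486 + 172044/189635 = -4187298803/3898516330 ≈ -1.0741)
(-709 + 843)*C(15, h(4, 6)) + G = (-709 + 843)*(15 + 2*4) - 4187298803/3898516330 = 134*(15 + 8) - 4187298803/3898516330 = 134*23 - 4187298803/3898516330 = 3082 - 4187298803/3898516330 = 12011040030257/3898516330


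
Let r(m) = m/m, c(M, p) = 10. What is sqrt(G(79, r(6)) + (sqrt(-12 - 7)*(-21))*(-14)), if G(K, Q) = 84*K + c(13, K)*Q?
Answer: sqrt(6646 + 294*I*sqrt(19)) ≈ 81.898 + 7.8239*I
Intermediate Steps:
r(m) = 1
G(K, Q) = 10*Q + 84*K (G(K, Q) = 84*K + 10*Q = 10*Q + 84*K)
sqrt(G(79, r(6)) + (sqrt(-12 - 7)*(-21))*(-14)) = sqrt((10*1 + 84*79) + (sqrt(-12 - 7)*(-21))*(-14)) = sqrt((10 + 6636) + (sqrt(-19)*(-21))*(-14)) = sqrt(6646 + ((I*sqrt(19))*(-21))*(-14)) = sqrt(6646 - 21*I*sqrt(19)*(-14)) = sqrt(6646 + 294*I*sqrt(19))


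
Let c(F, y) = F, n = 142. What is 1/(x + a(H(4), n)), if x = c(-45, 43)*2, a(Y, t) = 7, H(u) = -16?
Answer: -1/83 ≈ -0.012048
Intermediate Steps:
x = -90 (x = -45*2 = -90)
1/(x + a(H(4), n)) = 1/(-90 + 7) = 1/(-83) = -1/83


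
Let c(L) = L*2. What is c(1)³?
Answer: 8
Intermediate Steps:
c(L) = 2*L
c(1)³ = (2*1)³ = 2³ = 8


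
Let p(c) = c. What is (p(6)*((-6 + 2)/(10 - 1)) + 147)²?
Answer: 187489/9 ≈ 20832.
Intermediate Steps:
(p(6)*((-6 + 2)/(10 - 1)) + 147)² = (6*((-6 + 2)/(10 - 1)) + 147)² = (6*(-4/9) + 147)² = (-8/3 + 147)² = (433/3)² = 187489/9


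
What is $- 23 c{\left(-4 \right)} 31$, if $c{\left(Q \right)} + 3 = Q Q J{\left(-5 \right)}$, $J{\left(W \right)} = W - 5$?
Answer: $116219$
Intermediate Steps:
$J{\left(W \right)} = -5 + W$ ($J{\left(W \right)} = W - 5 = -5 + W$)
$c{\left(Q \right)} = -3 - 10 Q^{2}$ ($c{\left(Q \right)} = -3 + Q Q \left(-5 - 5\right) = -3 + Q^{2} \left(-10\right) = -3 - 10 Q^{2}$)
$- 23 c{\left(-4 \right)} 31 = - 23 \left(-3 - 10 \left(-4\right)^{2}\right) 31 = - 23 \left(-3 - 160\right) 31 = \left(-23\right) \left(-163\right) 31 = 3749 \cdot 31 = 116219$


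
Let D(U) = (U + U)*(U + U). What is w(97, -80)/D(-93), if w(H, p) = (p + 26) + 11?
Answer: -43/34596 ≈ -0.0012429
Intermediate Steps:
D(U) = 4*U² (D(U) = (2*U)*(2*U) = 4*U²)
w(H, p) = 37 + p (w(H, p) = (26 + p) + 11 = 37 + p)
w(97, -80)/D(-93) = (37 - 80)/((4*(-93)²)) = -43/(4*8649) = -43/34596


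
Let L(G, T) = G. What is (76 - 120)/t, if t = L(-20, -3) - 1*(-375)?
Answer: -44/355 ≈ -0.12394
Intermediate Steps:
t = 355 (t = -20 - 1*(-375) = -20 + 375 = 355)
(76 - 120)/t = (76 - 120)/355 = -44*1/355 = -44/355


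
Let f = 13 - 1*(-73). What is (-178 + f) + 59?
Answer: -33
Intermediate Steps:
f = 86 (f = 13 + 73 = 86)
(-178 + f) + 59 = (-178 + 86) + 59 = -92 + 59 = -33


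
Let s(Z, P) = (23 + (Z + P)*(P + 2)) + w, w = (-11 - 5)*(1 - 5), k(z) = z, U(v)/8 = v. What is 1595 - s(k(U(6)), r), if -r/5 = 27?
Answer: -10063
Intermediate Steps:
r = -135 (r = -5*27 = -135)
U(v) = 8*v
w = 64 (w = -16*(-4) = 64)
s(Z, P) = 87 + (2 + P)*(P + Z) (s(Z, P) = (23 + (Z + P)*(P + 2)) + 64 = (23 + (P + Z)*(2 + P)) + 64 = (23 + (2 + P)*(P + Z)) + 64 = 87 + (2 + P)*(P + Z))
1595 - s(k(U(6)), r) = 1595 - (87 + (-135)² + 2*(-135) + 2*(8*6) - 1080*6) = 1595 - (87 + 18225 - 270 + 2*48 - 135*48) = 1595 - (87 + 18225 - 270 + 96 - 6480) = 1595 - 1*11658 = 1595 - 11658 = -10063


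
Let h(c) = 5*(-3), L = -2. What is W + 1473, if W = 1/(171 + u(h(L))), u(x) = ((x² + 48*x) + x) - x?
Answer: 477251/324 ≈ 1473.0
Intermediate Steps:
h(c) = -15
u(x) = x² + 48*x (u(x) = (x² + 49*x) - x = x² + 48*x)
W = -1/324 (W = 1/(171 - 15*(48 - 15)) = 1/(171 - 15*33) = 1/(171 - 495) = 1/(-324) = -1/324 ≈ -0.0030864)
W + 1473 = -1/324 + 1473 = 477251/324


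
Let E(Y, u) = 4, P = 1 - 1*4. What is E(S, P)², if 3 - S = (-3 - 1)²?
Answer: 16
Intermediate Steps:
P = -3 (P = 1 - 4 = -3)
S = -13 (S = 3 - (-3 - 1)² = 3 - 1*(-4)² = 3 - 1*16 = 3 - 16 = -13)
E(S, P)² = 4² = 16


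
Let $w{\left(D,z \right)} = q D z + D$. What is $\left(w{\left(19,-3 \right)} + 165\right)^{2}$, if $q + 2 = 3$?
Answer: $16129$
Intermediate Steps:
$q = 1$ ($q = -2 + 3 = 1$)
$w{\left(D,z \right)} = D + D z$ ($w{\left(D,z \right)} = 1 D z + D = D z + D = D + D z$)
$\left(w{\left(19,-3 \right)} + 165\right)^{2} = \left(19 \left(1 - 3\right) + 165\right)^{2} = \left(19 \left(-2\right) + 165\right)^{2} = \left(-38 + 165\right)^{2} = 127^{2} = 16129$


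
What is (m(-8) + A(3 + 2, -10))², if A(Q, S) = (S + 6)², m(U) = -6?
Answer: 100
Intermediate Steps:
A(Q, S) = (6 + S)²
(m(-8) + A(3 + 2, -10))² = (-6 + (6 - 10)²)² = (-6 + (-4)²)² = (-6 + 16)² = 10² = 100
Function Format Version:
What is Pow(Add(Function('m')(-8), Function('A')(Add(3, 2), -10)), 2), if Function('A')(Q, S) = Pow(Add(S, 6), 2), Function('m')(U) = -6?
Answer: 100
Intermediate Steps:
Function('A')(Q, S) = Pow(Add(6, S), 2)
Pow(Add(Function('m')(-8), Function('A')(Add(3, 2), -10)), 2) = Pow(Add(-6, Pow(Add(6, -10), 2)), 2) = Pow(Add(-6, Pow(-4, 2)), 2) = Pow(Add(-6, 16), 2) = Pow(10, 2) = 100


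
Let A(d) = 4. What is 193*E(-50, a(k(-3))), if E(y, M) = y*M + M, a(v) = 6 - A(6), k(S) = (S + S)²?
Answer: -18914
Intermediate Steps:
k(S) = 4*S² (k(S) = (2*S)² = 4*S²)
a(v) = 2 (a(v) = 6 - 1*4 = 6 - 4 = 2)
E(y, M) = M + M*y (E(y, M) = M*y + M = M + M*y)
193*E(-50, a(k(-3))) = 193*(2*(1 - 50)) = 193*(2*(-49)) = 193*(-98) = -18914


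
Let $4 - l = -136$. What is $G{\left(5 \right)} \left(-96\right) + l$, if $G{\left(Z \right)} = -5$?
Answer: $620$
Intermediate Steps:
$l = 140$ ($l = 4 - -136 = 4 + 136 = 140$)
$G{\left(5 \right)} \left(-96\right) + l = \left(-5\right) \left(-96\right) + 140 = 480 + 140 = 620$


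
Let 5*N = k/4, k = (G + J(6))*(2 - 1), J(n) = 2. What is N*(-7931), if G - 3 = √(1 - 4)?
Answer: -7931/4 - 7931*I*√3/20 ≈ -1982.8 - 686.84*I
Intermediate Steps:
G = 3 + I*√3 (G = 3 + √(1 - 4) = 3 + √(-3) = 3 + I*√3 ≈ 3.0 + 1.732*I)
k = 5 + I*√3 (k = ((3 + I*√3) + 2)*(2 - 1) = (5 + I*√3)*1 = 5 + I*√3 ≈ 5.0 + 1.732*I)
N = ¼ + I*√3/20 (N = ((5 + I*√3)/4)/5 = ((5 + I*√3)*(¼))/5 = (5/4 + I*√3/4)/5 = ¼ + I*√3/20 ≈ 0.25 + 0.086603*I)
N*(-7931) = (¼ + I*√3/20)*(-7931) = -7931/4 - 7931*I*√3/20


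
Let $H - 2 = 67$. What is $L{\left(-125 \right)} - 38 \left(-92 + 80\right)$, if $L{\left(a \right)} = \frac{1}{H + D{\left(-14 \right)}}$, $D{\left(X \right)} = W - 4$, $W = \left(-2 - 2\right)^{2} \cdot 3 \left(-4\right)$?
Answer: $\frac{57911}{127} \approx 455.99$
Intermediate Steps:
$H = 69$ ($H = 2 + 67 = 69$)
$W = -192$ ($W = \left(-4\right)^{2} \cdot 3 \left(-4\right) = 16 \cdot 3 \left(-4\right) = 48 \left(-4\right) = -192$)
$D{\left(X \right)} = -196$ ($D{\left(X \right)} = -192 - 4 = -196$)
$L{\left(a \right)} = - \frac{1}{127}$ ($L{\left(a \right)} = \frac{1}{69 - 196} = \frac{1}{-127} = - \frac{1}{127}$)
$L{\left(-125 \right)} - 38 \left(-92 + 80\right) = - \frac{1}{127} - 38 \left(-92 + 80\right) = - \frac{1}{127} - -456 = - \frac{1}{127} + 456 = \frac{57911}{127}$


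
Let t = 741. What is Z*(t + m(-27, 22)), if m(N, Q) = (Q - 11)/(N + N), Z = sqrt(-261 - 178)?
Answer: 40003*I*sqrt(439)/54 ≈ 15521.0*I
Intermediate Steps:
Z = I*sqrt(439) (Z = sqrt(-439) = I*sqrt(439) ≈ 20.952*I)
m(N, Q) = (-11 + Q)/(2*N) (m(N, Q) = (-11 + Q)/((2*N)) = (-11 + Q)*(1/(2*N)) = (-11 + Q)/(2*N))
Z*(t + m(-27, 22)) = (I*sqrt(439))*(741 + (1/2)*(-11 + 22)/(-27)) = (I*sqrt(439))*(741 + (1/2)*(-1/27)*11) = (I*sqrt(439))*(741 - 11/54) = (I*sqrt(439))*(40003/54) = 40003*I*sqrt(439)/54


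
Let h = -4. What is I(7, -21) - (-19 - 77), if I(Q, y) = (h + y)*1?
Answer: 71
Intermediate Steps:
I(Q, y) = -4 + y (I(Q, y) = (-4 + y)*1 = -4 + y)
I(7, -21) - (-19 - 77) = (-4 - 21) - (-19 - 77) = -25 - 1*(-96) = -25 + 96 = 71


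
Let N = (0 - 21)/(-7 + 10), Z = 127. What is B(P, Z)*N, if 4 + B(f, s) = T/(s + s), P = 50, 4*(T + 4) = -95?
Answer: 29225/1016 ≈ 28.765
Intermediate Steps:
T = -111/4 (T = -4 + (1/4)*(-95) = -4 - 95/4 = -111/4 ≈ -27.750)
N = -7 (N = -21/3 = -21*1/3 = -7)
B(f, s) = -4 - 111/(8*s) (B(f, s) = -4 - 111/(4*(s + s)) = -4 - 111*1/(2*s)/4 = -4 - 111/(8*s))
B(P, Z)*N = (-4 - 111/8/127)*(-7) = (-4 - 111/8*1/127)*(-7) = (-4 - 111/1016)*(-7) = -4175/1016*(-7) = 29225/1016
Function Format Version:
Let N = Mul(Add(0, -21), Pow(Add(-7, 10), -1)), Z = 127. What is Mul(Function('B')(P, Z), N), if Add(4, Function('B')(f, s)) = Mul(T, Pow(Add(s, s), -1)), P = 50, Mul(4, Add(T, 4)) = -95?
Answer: Rational(29225, 1016) ≈ 28.765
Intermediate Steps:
T = Rational(-111, 4) (T = Add(-4, Mul(Rational(1, 4), -95)) = Add(-4, Rational(-95, 4)) = Rational(-111, 4) ≈ -27.750)
N = -7 (N = Mul(-21, Pow(3, -1)) = Mul(-21, Rational(1, 3)) = -7)
Function('B')(f, s) = Add(-4, Mul(Rational(-111, 8), Pow(s, -1))) (Function('B')(f, s) = Add(-4, Mul(Rational(-111, 4), Pow(Add(s, s), -1))) = Add(-4, Mul(Rational(-111, 4), Pow(Mul(2, s), -1))) = Add(-4, Mul(Rational(-111, 4), Mul(Rational(1, 2), Pow(s, -1)))) = Add(-4, Mul(Rational(-111, 8), Pow(s, -1))))
Mul(Function('B')(P, Z), N) = Mul(Add(-4, Mul(Rational(-111, 8), Pow(127, -1))), -7) = Mul(Add(-4, Mul(Rational(-111, 8), Rational(1, 127))), -7) = Mul(Add(-4, Rational(-111, 1016)), -7) = Mul(Rational(-4175, 1016), -7) = Rational(29225, 1016)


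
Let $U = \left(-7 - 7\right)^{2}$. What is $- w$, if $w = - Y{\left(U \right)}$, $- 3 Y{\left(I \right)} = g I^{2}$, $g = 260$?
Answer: $- \frac{9988160}{3} \approx -3.3294 \cdot 10^{6}$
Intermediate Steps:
$U = 196$ ($U = \left(-14\right)^{2} = 196$)
$Y{\left(I \right)} = - \frac{260 I^{2}}{3}$
$w = \frac{9988160}{3}$ ($w = - \frac{\left(-260\right) 196^{2}}{3} = - \frac{\left(-260\right) 38416}{3} = \left(-1\right) \left(- \frac{9988160}{3}\right) = \frac{9988160}{3} \approx 3.3294 \cdot 10^{6}$)
$- w = \left(-1\right) \frac{9988160}{3} = - \frac{9988160}{3}$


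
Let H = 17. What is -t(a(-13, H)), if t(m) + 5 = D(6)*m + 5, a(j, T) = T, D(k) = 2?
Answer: -34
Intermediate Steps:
t(m) = 2*m (t(m) = -5 + (2*m + 5) = -5 + (5 + 2*m) = 2*m)
-t(a(-13, H)) = -2*17 = -1*34 = -34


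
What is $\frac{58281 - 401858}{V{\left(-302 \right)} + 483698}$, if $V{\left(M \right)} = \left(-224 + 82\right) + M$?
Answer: $- \frac{343577}{483254} \approx -0.71097$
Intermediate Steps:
$V{\left(M \right)} = -142 + M$
$\frac{58281 - 401858}{V{\left(-302 \right)} + 483698} = \frac{58281 - 401858}{\left(-142 - 302\right) + 483698} = - \frac{343577}{-444 + 483698} = - \frac{343577}{483254}$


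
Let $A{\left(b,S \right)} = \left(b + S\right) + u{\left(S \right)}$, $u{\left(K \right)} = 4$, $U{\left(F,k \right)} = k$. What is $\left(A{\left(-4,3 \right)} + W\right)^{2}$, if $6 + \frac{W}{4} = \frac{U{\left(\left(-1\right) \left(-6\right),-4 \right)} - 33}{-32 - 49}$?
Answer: $\frac{2411809}{6561} \approx 367.6$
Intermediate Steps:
$A{\left(b,S \right)} = 4 + S + b$ ($A{\left(b,S \right)} = \left(b + S\right) + 4 = \left(S + b\right) + 4 = 4 + S + b$)
$W = - \frac{1796}{81}$ ($W = -24 + 4 \frac{-4 - 33}{-32 - 49} = -24 + 4 \left(- \frac{37}{-81}\right) = -24 + 4 \left(\left(-37\right) \left(- \frac{1}{81}\right)\right) = -24 + 4 \cdot \frac{37}{81} = -24 + \frac{148}{81} = - \frac{1796}{81} \approx -22.173$)
$\left(A{\left(-4,3 \right)} + W\right)^{2} = \left(\left(4 + 3 - 4\right) - \frac{1796}{81}\right)^{2} = \left(3 - \frac{1796}{81}\right)^{2} = \left(- \frac{1553}{81}\right)^{2} = \frac{2411809}{6561}$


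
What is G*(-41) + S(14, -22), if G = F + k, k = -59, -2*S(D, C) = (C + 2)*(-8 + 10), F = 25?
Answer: 1414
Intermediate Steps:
S(D, C) = -2 - C (S(D, C) = -(C + 2)*(-8 + 10)/2 = -(2 + C)*2/2 = -(4 + 2*C)/2 = -2 - C)
G = -34 (G = 25 - 59 = -34)
G*(-41) + S(14, -22) = -34*(-41) + (-2 - 1*(-22)) = 1394 + (-2 + 22) = 1394 + 20 = 1414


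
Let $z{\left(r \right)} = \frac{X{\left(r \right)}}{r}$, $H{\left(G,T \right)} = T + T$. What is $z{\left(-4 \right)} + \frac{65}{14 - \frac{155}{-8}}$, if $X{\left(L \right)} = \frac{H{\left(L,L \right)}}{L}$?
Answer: $\frac{773}{534} \approx 1.4476$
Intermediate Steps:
$H{\left(G,T \right)} = 2 T$
$X{\left(L \right)} = 2$ ($X{\left(L \right)} = \frac{2 L}{L} = 2$)
$z{\left(r \right)} = \frac{2}{r}$
$z{\left(-4 \right)} + \frac{65}{14 - \frac{155}{-8}} = \frac{2}{-4} + \frac{65}{14 - \frac{155}{-8}} = 2 \left(- \frac{1}{4}\right) + \frac{65}{14 - - \frac{155}{8}} = - \frac{1}{2} + \frac{65}{14 + \frac{155}{8}} = - \frac{1}{2} + \frac{65}{\frac{267}{8}} = - \frac{1}{2} + 65 \cdot \frac{8}{267} = - \frac{1}{2} + \frac{520}{267} = \frac{773}{534}$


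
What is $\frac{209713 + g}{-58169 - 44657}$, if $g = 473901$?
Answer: $- \frac{341807}{51413} \approx -6.6483$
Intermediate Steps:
$\frac{209713 + g}{-58169 - 44657} = \frac{209713 + 473901}{-58169 - 44657} = \frac{683614}{-102826} = 683614 \left(- \frac{1}{102826}\right) = - \frac{341807}{51413}$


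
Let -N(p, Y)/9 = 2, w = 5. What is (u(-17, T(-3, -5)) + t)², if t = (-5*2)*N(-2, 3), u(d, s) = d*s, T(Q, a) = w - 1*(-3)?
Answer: 1936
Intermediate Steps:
N(p, Y) = -18 (N(p, Y) = -9*2 = -18)
T(Q, a) = 8 (T(Q, a) = 5 - 1*(-3) = 5 + 3 = 8)
t = 180 (t = -5*2*(-18) = -10*(-18) = 180)
(u(-17, T(-3, -5)) + t)² = (-17*8 + 180)² = (-136 + 180)² = 44² = 1936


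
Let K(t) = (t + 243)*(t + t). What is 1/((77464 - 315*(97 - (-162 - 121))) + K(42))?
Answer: -1/18296 ≈ -5.4657e-5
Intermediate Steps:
K(t) = 2*t*(243 + t) (K(t) = (243 + t)*(2*t) = 2*t*(243 + t))
1/((77464 - 315*(97 - (-162 - 121))) + K(42)) = 1/((77464 - 315*(97 - (-162 - 121))) + 2*42*(243 + 42)) = 1/((77464 - 315*(97 - 1*(-283))) + 2*42*285) = 1/((77464 - 315*(97 + 283)) + 23940) = 1/((77464 - 315*380) + 23940) = 1/((77464 - 119700) + 23940) = 1/(-42236 + 23940) = 1/(-18296) = -1/18296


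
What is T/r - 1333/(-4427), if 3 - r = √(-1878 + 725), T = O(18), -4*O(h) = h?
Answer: (-31845*I + 2666*√1153)/(8854*(√1153 + 3*I)) ≈ 0.28949 - 0.1315*I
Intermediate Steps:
O(h) = -h/4
T = -9/2 (T = -¼*18 = -9/2 ≈ -4.5000)
r = 3 - I*√1153 (r = 3 - √(-1878 + 725) = 3 - √(-1153) = 3 - I*√1153 ≈ 3.0 - 33.956*I)
T/r - 1333/(-4427) = -9/(2*(3 - I*√1153)) - 1333/(-4427) = -9/(2*(3 - I*√1153)) - 1333*(-1/4427) = -9/(2*(3 - I*√1153)) + 1333/4427 = 1333/4427 - 9/(2*(3 - I*√1153))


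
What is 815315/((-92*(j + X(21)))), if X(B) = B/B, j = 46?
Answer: -815315/4324 ≈ -188.56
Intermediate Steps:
X(B) = 1
815315/((-92*(j + X(21)))) = 815315/((-92*(46 + 1))) = 815315/((-92*47)) = 815315/(-4324) = 815315*(-1/4324) = -815315/4324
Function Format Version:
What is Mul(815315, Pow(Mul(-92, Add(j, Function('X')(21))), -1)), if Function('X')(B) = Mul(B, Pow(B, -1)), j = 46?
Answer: Rational(-815315, 4324) ≈ -188.56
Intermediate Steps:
Function('X')(B) = 1
Mul(815315, Pow(Mul(-92, Add(j, Function('X')(21))), -1)) = Mul(815315, Pow(Mul(-92, Add(46, 1)), -1)) = Mul(815315, Pow(Mul(-92, 47), -1)) = Mul(815315, Pow(-4324, -1)) = Mul(815315, Rational(-1, 4324)) = Rational(-815315, 4324)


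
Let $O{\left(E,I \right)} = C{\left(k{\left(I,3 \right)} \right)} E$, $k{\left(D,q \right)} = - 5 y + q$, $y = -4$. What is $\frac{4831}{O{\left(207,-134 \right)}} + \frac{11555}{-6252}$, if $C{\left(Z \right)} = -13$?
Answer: $- \frac{20432639}{5608044} \approx -3.6435$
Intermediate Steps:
$k{\left(D,q \right)} = 20 + q$ ($k{\left(D,q \right)} = \left(-5\right) \left(-4\right) + q = 20 + q$)
$O{\left(E,I \right)} = - 13 E$
$\frac{4831}{O{\left(207,-134 \right)}} + \frac{11555}{-6252} = \frac{4831}{\left(-13\right) 207} + \frac{11555}{-6252} = \frac{4831}{-2691} + 11555 \left(- \frac{1}{6252}\right) = 4831 \left(- \frac{1}{2691}\right) - \frac{11555}{6252} = - \frac{4831}{2691} - \frac{11555}{6252} = - \frac{20432639}{5608044}$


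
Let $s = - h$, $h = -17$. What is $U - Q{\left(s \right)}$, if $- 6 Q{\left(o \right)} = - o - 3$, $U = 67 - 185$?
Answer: $- \frac{364}{3} \approx -121.33$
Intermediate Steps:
$s = 17$ ($s = \left(-1\right) \left(-17\right) = 17$)
$U = -118$ ($U = 67 - 185 = -118$)
$Q{\left(o \right)} = \frac{1}{2} + \frac{o}{6}$ ($Q{\left(o \right)} = - \frac{- o - 3}{6} = - \frac{-3 - o}{6} = \frac{1}{2} + \frac{o}{6}$)
$U - Q{\left(s \right)} = -118 - \left(\frac{1}{2} + \frac{1}{6} \cdot 17\right) = -118 - \left(\frac{1}{2} + \frac{17}{6}\right) = -118 - \frac{10}{3} = - \frac{364}{3}$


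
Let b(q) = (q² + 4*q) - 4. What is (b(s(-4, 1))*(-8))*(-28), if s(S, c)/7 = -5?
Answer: 242144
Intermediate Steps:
s(S, c) = -35 (s(S, c) = 7*(-5) = -35)
b(q) = -4 + q² + 4*q
(b(s(-4, 1))*(-8))*(-28) = ((-4 + (-35)² + 4*(-35))*(-8))*(-28) = ((-4 + 1225 - 140)*(-8))*(-28) = (1081*(-8))*(-28) = -8648*(-28) = 242144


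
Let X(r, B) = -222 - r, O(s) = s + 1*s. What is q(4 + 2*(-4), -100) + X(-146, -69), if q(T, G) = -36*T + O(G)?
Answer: -132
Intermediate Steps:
O(s) = 2*s (O(s) = s + s = 2*s)
q(T, G) = -36*T + 2*G
q(4 + 2*(-4), -100) + X(-146, -69) = (-36*(4 + 2*(-4)) + 2*(-100)) + (-222 - 1*(-146)) = (-36*(4 - 8) - 200) + (-222 + 146) = (-36*(-4) - 200) - 76 = (144 - 200) - 76 = -56 - 76 = -132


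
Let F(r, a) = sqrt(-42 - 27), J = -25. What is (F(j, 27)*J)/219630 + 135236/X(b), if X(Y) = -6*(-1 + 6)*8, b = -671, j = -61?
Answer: -33809/60 - 5*I*sqrt(69)/43926 ≈ -563.48 - 0.00094552*I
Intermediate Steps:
X(Y) = -240 (X(Y) = -6*5*8 = -30*8 = -240)
F(r, a) = I*sqrt(69) (F(r, a) = sqrt(-69) = I*sqrt(69))
(F(j, 27)*J)/219630 + 135236/X(b) = ((I*sqrt(69))*(-25))/219630 + 135236/(-240) = -25*I*sqrt(69)*(1/219630) + 135236*(-1/240) = -5*I*sqrt(69)/43926 - 33809/60 = -33809/60 - 5*I*sqrt(69)/43926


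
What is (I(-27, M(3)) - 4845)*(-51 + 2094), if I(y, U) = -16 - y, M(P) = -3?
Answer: -9875862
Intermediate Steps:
(I(-27, M(3)) - 4845)*(-51 + 2094) = ((-16 - 1*(-27)) - 4845)*(-51 + 2094) = ((-16 + 27) - 4845)*2043 = (11 - 4845)*2043 = -4834*2043 = -9875862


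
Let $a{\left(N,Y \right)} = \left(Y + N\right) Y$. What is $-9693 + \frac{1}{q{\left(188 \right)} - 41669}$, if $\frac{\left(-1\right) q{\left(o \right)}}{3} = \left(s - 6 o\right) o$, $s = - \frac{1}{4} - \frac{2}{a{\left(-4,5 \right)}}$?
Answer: $- \frac{28831324459}{2974448} \approx -9693.0$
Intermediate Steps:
$a{\left(N,Y \right)} = Y \left(N + Y\right)$ ($a{\left(N,Y \right)} = \left(N + Y\right) Y = Y \left(N + Y\right)$)
$s = - \frac{13}{20}$ ($s = - \frac{1}{4} - \frac{2}{5 \left(-4 + 5\right)} = \left(-1\right) \frac{1}{4} - \frac{2}{5 \cdot 1} = - \frac{1}{4} - \frac{2}{5} = - \frac{13}{20} \approx -0.65$)
$q{\left(o \right)} = - 3 o \left(- \frac{13}{20} - 6 o\right)$ ($q{\left(o \right)} = - 3 \left(- \frac{13}{20} - 6 o\right) o = - 3 o \left(- \frac{13}{20} - 6 o\right)$)
$-9693 + \frac{1}{q{\left(188 \right)} - 41669} = -9693 + \frac{1}{\frac{3}{20} \cdot 188 \left(13 + 120 \cdot 188\right) - 41669} = -9693 + \frac{1}{\frac{3}{20} \cdot 188 \left(13 + 22560\right) - 41669} = -9693 + \frac{1}{\frac{3}{20} \cdot 188 \cdot 22573 - 41669} = -9693 + \frac{1}{\frac{3182793}{5} - 41669} = -9693 + \frac{1}{\frac{2974448}{5}} = -9693 + \frac{5}{2974448} = - \frac{28831324459}{2974448}$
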